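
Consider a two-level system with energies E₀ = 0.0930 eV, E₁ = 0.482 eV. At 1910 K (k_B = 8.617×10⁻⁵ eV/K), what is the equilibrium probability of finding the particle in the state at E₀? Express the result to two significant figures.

k_BT = 8.617×10⁻⁵ × 1910 K = 0.1646 eV.
Eᵢ/kT = 0.5650, 2.928.
Z = Σ e^(−Eᵢ/kT) = e^(−0.5650) + e^(−2.928) = 0.5684 + 0.05350 = 0.6219.
P₀ = e^(−E₀/kT) / Z = 0.5684/0.6219 = 0.91.

0.91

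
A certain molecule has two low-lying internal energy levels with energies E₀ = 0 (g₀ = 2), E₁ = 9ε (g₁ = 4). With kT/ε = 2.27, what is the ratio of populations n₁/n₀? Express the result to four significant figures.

n₁/n₀ = (g₁/g₀) exp[−(E₁−E₀)/kT] = (4/2) × exp(−(9ε)/(2.27ε)) = (4/2) × exp(-3.96476) = 0.03795.

0.03795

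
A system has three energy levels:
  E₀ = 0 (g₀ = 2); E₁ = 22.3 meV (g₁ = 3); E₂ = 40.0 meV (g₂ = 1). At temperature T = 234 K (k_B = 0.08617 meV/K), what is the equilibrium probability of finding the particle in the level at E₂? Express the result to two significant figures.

0.044

k_BT = 0.08617 × 234 K = 20.16 meV.
Eᵢ/kT = 0, 1.106, 1.984.
Z = Σ gᵢe^(−Eᵢ/kT) = 2·e^(−0) + 3·e^(−1.106) + 1·e^(−1.984) = 2.000 + 0.9926 + 0.1375 = 3.130.
P₂ = g₂ e^(−E₂/kT) / Z = 0.1375/3.130 = 0.044.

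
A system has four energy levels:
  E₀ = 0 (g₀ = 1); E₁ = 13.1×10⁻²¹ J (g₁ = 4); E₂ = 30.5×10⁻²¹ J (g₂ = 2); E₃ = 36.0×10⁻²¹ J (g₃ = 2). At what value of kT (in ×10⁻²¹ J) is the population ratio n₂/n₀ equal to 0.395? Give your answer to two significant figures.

19 ×10⁻²¹ J

n₂/n₀ = (g₂/g₀) exp[−(E₂−E₀)/kT] = 0.395.
⇒ (E₂−E₀)/kT = ln((2/1)/0.395) = ln(5.063) = 1.622.
kT = 30.5 ×10⁻²¹ J / 1.622 = 19 ×10⁻²¹ J.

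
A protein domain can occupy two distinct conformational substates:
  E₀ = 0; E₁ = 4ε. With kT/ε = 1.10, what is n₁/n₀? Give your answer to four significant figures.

n₁/n₀ = exp[−(E₁−E₀)/kT] = exp(−(4ε)/(1.10ε)) = exp(-3.63636) = 0.02635.

0.02635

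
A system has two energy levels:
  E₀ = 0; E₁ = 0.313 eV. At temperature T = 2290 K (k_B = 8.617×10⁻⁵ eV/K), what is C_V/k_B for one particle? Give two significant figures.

k_BT = 8.617×10⁻⁵ × 2290 K = 0.1973 eV.
Eᵢ/kT = 0, 1.586.
Z = Σ e^(−Eᵢ/kT) = e^(−0) + e^(−1.586) = 1.000 + 0.2047 = 1.205.
⟨E⟩ = 0.05317 eV, ⟨E²⟩ = 0.01664 eV².
C_V/k_B = (⟨E²⟩ − ⟨E⟩²)/(kT)² = (0.01664 − 0.002827)/0.03893 = 0.35.

0.35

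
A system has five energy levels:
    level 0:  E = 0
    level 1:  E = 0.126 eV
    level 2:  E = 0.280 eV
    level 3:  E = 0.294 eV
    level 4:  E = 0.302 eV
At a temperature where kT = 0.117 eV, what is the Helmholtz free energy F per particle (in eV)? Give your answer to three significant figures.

-0.0542 eV

Eᵢ/kT = 0, 1.0769, 2.3932, 2.5128, 2.5812.
Z = Σ e^(−Eᵢ/kT) = e^(−0) + e^(−1.0769) + e^(−2.3932) + e^(−2.5128) + e^(−2.5812) = 1.0000 + 0.34065 + 0.091337 + 0.081041 + 0.075683 = 1.5887.
F = −kT ln Z = −0.117 × ln(1.5887) = −0.117 × 0.46292 = -0.0542 eV.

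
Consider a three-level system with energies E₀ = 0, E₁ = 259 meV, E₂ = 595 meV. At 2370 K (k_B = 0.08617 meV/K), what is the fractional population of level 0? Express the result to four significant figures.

0.7487

k_BT = 0.08617 × 2370 K = 204.223 meV.
Eᵢ/kT = 0, 1.26822, 2.91348.
Z = Σ e^(−Eᵢ/kT) = e^(−0) + e^(−1.26822) + e^(−2.91348) = 1.00000 + 0.281332 + 0.0542865 = 1.33562.
P₀ = e^(−E₀/kT) / Z = 1.00000/1.33562 = 0.7487.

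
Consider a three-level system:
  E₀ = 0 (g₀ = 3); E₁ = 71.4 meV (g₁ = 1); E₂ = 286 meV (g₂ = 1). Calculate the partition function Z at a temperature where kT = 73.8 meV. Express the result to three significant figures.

Z = 3.40

Eᵢ/kT = 0, 0.96748, 3.8753.
Z = Σ gᵢe^(−Eᵢ/kT) = 3·e^(−0) + 1·e^(−0.96748) + 1·e^(−3.8753) = 3.0000 + 0.38004 + 0.020748 = 3.4008.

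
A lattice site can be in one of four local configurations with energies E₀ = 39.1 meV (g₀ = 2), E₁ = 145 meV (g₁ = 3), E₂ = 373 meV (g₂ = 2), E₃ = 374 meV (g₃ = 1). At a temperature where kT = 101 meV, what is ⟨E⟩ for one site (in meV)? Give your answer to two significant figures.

Eᵢ/kT = 0.3871, 1.436, 3.693, 3.703.
Z = Σ gᵢe^(−Eᵢ/kT) = 2·e^(−0.3871) + 3·e^(−1.436) + 2·e^(−3.693) + 1·e^(−3.703) = 1.358 + 0.7136 + 0.04979 + 0.02465 = 2.146.
⟨E⟩ = Σ Eᵢ gᵢe^(−Eᵢ/kT) / Z = (39.1·1.358 + 145·0.7136 + 373·0.04979 + 374·0.02465) / 2.146 = 86 meV.

86 meV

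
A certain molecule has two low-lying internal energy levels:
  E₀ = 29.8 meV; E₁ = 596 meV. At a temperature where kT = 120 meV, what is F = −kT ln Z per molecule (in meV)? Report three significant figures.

Eᵢ/kT = 0.24833, 4.9667.
Z = Σ e^(−Eᵢ/kT) = e^(−0.24833) + e^(−4.9667) = 0.78010 + 0.0069661 = 0.78707.
F = −kT ln Z = −120 × ln(0.78707) = −120 × -0.23944 = 28.7 meV.

28.7 meV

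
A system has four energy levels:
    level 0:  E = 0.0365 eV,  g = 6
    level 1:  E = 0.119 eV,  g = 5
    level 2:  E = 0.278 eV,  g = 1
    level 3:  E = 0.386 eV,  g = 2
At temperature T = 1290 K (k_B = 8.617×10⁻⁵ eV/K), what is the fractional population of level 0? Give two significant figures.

k_BT = 8.617×10⁻⁵ × 1290 K = 0.1112 eV.
Eᵢ/kT = 0.3282, 1.070, 2.500, 3.471.
Z = Σ gᵢe^(−Eᵢ/kT) = 6·e^(−0.3282) + 5·e^(−1.070) + 1·e^(−2.500) + 2·e^(−3.471) = 4.321 + 1.715 + 0.08208 + 0.06217 = 6.180.
P₀ = g₀ e^(−E₀/kT) / Z = 4.321/6.180 = 0.70.

0.70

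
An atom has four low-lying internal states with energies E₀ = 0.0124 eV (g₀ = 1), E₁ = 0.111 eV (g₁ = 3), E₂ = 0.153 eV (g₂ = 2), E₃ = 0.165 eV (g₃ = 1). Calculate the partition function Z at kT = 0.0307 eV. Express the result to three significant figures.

Eᵢ/kT = 0.40391, 3.6156, 4.9837, 5.3746.
Z = Σ gᵢe^(−Eᵢ/kT) = 1·e^(−0.40391) + 3·e^(−3.6156) + 2·e^(−4.9837) + 1·e^(−5.3746) = 0.66770 + 0.080702 + 0.013697 + 0.0046328 = 0.76673.

Z = 0.767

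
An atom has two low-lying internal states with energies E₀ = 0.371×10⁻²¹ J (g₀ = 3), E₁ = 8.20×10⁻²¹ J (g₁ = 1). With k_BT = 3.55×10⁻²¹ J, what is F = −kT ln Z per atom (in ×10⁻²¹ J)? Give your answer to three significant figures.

-3.66 ×10⁻²¹ J

Eᵢ/kT = 0.10451, 2.3099.
Z = Σ gᵢe^(−Eᵢ/kT) = 3·e^(−0.10451) + 1·e^(−2.3099) = 2.7023 + 0.099271 = 2.8016.
F = −kT ln Z = −3.55 × ln(2.8016) = −3.55 × 1.0302 = -3.66 ×10⁻²¹ J.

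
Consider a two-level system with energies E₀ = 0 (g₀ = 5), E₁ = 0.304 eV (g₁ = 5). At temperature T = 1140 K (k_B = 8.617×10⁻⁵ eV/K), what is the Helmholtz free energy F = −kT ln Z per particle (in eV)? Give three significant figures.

k_BT = 8.617×10⁻⁵ × 1140 K = 0.098234 eV.
Eᵢ/kT = 0, 3.0947.
Z = Σ gᵢe^(−Eᵢ/kT) = 5·e^(−0) + 5·e^(−3.0947) = 5.0000 + 0.22644 = 5.2264.
F = −kT ln Z = −0.098234 × ln(5.2264) = −0.098234 × 1.6537 = -0.162 eV.

-0.162 eV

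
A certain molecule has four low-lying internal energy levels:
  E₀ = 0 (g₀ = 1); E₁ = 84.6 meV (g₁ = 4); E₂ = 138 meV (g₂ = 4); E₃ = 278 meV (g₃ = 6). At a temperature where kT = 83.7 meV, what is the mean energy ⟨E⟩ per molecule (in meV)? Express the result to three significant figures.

Eᵢ/kT = 0, 1.0108, 1.6487, 3.3214.
Z = Σ gᵢe^(−Eᵢ/kT) = 1·e^(−0) + 4·e^(−1.0108) + 4·e^(−1.6487) + 6·e^(−3.3214) = 1.0000 + 1.4557 + 0.76920 + 0.21661 = 3.4415.
⟨E⟩ = Σ Eᵢ gᵢe^(−Eᵢ/kT) / Z = (0·1.0000 + 84.6·1.4557 + 138·0.76920 + 278·0.21661) / 3.4415 = 84.1 meV.

84.1 meV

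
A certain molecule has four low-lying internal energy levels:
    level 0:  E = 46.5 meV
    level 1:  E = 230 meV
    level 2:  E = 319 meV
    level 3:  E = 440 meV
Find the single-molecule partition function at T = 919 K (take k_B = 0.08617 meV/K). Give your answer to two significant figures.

Z = 0.63

k_BT = 0.08617 × 919 K = 79.19 meV.
Eᵢ/kT = 0.5872, 2.904, 4.028, 5.556.
Z = Σ e^(−Eᵢ/kT) = e^(−0.5872) + e^(−2.904) + e^(−4.028) + e^(−5.556) = 0.5559 + 0.05480 + 0.01781 + 0.003864 = 0.6324.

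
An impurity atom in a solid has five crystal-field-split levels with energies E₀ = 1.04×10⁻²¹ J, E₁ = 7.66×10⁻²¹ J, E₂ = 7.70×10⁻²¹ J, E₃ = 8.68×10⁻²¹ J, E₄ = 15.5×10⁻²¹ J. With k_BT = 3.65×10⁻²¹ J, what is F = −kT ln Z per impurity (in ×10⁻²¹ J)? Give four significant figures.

Eᵢ/kT = 0.284932, 2.09863, 2.10959, 2.37808, 4.24658.
Z = Σ e^(−Eᵢ/kT) = e^(−0.284932) + e^(−2.09863) + e^(−2.10959) + e^(−2.37808) + e^(−4.24658) = 0.752065 + 0.122624 + 0.121288 + 0.0927284 + 0.0143131 = 1.10302.
F = −kT ln Z = −3.65 × ln(1.10302) = −3.65 × 0.0980519 = -0.3579 ×10⁻²¹ J.

-0.3579 ×10⁻²¹ J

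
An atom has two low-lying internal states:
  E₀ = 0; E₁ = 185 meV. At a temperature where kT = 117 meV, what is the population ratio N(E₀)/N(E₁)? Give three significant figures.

n₀/n₁ = exp[−(E₀−E₁)/kT] = exp(−(-185 meV)/(117 meV)) = exp(1.5812) = 4.86.

4.86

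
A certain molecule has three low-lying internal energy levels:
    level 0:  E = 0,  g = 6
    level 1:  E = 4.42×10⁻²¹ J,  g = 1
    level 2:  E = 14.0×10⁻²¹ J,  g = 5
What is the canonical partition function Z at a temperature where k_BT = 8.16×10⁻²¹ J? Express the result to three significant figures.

Z = 7.48

Eᵢ/kT = 0, 0.54167, 1.7157.
Z = Σ gᵢe^(−Eᵢ/kT) = 6·e^(−0) + 1·e^(−0.54167) + 5·e^(−1.7157) = 6.0000 + 0.58178 + 0.89919 = 7.4810.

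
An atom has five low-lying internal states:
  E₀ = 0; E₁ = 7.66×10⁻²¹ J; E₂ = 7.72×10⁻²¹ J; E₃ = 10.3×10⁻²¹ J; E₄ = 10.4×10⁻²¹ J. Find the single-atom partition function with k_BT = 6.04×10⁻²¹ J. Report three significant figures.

Z = 1.92

Eᵢ/kT = 0, 1.2682, 1.2781, 1.7053, 1.7219.
Z = Σ e^(−Eᵢ/kT) = e^(−0) + e^(−1.2682) + e^(−1.2781) + e^(−1.7053) + e^(−1.7219) = 1.0000 + 0.28134 + 0.27857 + 0.18172 + 0.17873 = 1.9204.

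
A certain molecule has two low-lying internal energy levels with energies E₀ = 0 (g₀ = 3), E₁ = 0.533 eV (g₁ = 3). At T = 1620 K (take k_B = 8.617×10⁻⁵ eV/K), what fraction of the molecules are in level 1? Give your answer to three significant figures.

k_BT = 8.617×10⁻⁵ × 1620 K = 0.13960 eV.
Eᵢ/kT = 0, 3.8181.
Z = Σ gᵢe^(−Eᵢ/kT) = 3·e^(−0) + 3·e^(−3.8181) = 3.0000 + 0.065909 = 3.0659.
P₁ = g₁ e^(−E₁/kT) / Z = 0.065909/3.0659 = 0.0215.

0.0215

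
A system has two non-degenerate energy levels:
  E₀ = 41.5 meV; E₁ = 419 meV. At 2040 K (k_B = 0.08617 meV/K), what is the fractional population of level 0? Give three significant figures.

k_BT = 0.08617 × 2040 K = 175.79 meV.
Eᵢ/kT = 0.23608, 2.3835.
Z = Σ e^(−Eᵢ/kT) = e^(−0.23608) + e^(−2.3835) = 0.78972 + 0.092227 = 0.88195.
P₀ = e^(−E₀/kT) / Z = 0.78972/0.88195 = 0.895.

0.895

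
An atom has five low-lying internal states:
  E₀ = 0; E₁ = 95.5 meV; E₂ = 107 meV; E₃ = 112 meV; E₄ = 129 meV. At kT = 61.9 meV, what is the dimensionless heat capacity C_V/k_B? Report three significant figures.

Eᵢ/kT = 0, 1.5428, 1.7286, 1.8094, 2.0840.
Z = Σ e^(−Eᵢ/kT) = e^(−0) + e^(−1.5428) + e^(−1.7286) + e^(−1.8094) + e^(−2.0840) = 1.0000 + 0.21378 + 0.17753 + 0.16375 + 0.12443 = 1.6795.
⟨E⟩ = 43.944 meV, ⟨E²⟩ = 4827.0 meV².
C_V/k_B = (⟨E²⟩ − ⟨E⟩²)/(kT)² = (4827.0 − 1931.1)/3831.6 = 0.756.

0.756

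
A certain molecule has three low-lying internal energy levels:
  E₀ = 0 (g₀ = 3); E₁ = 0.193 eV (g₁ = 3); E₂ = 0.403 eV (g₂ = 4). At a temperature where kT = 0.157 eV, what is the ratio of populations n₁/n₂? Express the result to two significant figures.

2.9

n₁/n₂ = (g₁/g₂) exp[−(E₁−E₂)/kT] = (3/4) × exp(−(-0.210 eV)/(0.157 eV)) = (3/4) × exp(1.338) = 2.9.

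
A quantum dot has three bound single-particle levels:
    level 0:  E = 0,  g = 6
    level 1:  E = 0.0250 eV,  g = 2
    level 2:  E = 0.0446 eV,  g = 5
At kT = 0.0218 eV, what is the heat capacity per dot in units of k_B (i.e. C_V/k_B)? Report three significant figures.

Eᵢ/kT = 0, 1.1468, 2.0459.
Z = Σ gᵢe^(−Eᵢ/kT) = 6·e^(−0) + 2·e^(−1.1468) + 5·e^(−2.0459) = 6.0000 + 0.63530 + 0.64632 = 7.2816.
⟨E⟩ = 0.0061399 eV, ⟨E²⟩ = 0.00023109 eV².
C_V/k_B = (⟨E²⟩ − ⟨E⟩²)/(kT)² = (0.00023109 − 0.000037698)/0.00047524 = 0.407.

0.407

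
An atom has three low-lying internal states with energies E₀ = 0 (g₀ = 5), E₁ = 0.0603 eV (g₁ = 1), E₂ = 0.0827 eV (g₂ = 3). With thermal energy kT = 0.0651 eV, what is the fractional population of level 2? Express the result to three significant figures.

0.135

Eᵢ/kT = 0, 0.92627, 1.2704.
Z = Σ gᵢe^(−Eᵢ/kT) = 5·e^(−0) + 1·e^(−0.92627) + 3·e^(−1.2704) = 5.0000 + 0.39603 + 0.84216 = 6.2382.
P₂ = g₂ e^(−E₂/kT) / Z = 0.84216/6.2382 = 0.135.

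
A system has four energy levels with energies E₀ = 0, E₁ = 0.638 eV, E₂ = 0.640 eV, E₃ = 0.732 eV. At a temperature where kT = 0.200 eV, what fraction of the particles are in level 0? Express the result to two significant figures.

Eᵢ/kT = 0, 3.190, 3.200, 3.660.
Z = Σ e^(−Eᵢ/kT) = e^(−0) + e^(−3.190) + e^(−3.200) + e^(−3.660) = 1.000 + 0.04117 + 0.04076 + 0.02573 = 1.108.
P₀ = e^(−E₀/kT) / Z = 1.000/1.108 = 0.90.

0.90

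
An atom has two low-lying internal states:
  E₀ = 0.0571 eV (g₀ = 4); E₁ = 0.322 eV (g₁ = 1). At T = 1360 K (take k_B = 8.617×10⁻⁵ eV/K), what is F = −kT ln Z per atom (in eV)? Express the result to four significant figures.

k_BT = 8.617×10⁻⁵ × 1360 K = 0.117191 eV.
Eᵢ/kT = 0.487239, 2.74765.
Z = Σ gᵢe^(−Eᵢ/kT) = 4·e^(−0.487239) + 1·e^(−2.74765) = 2.45728 + 0.0640783 = 2.52136.
F = −kT ln Z = −0.117191 × ln(2.52136) = −0.117191 × 0.924798 = -0.1084 eV.

-0.1084 eV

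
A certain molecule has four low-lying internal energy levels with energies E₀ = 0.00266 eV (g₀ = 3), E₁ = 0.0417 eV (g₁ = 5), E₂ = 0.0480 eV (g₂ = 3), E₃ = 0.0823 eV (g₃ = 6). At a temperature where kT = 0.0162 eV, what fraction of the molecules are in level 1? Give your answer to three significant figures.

0.122

Eᵢ/kT = 0.16420, 2.5741, 2.9630, 5.0802.
Z = Σ gᵢe^(−Eᵢ/kT) = 3·e^(−0.16420) + 5·e^(−2.5741) + 3·e^(−2.9630) + 6·e^(−5.0802) = 2.5457 + 0.38111 + 0.15499 + 0.037312 = 3.1191.
P₁ = g₁ e^(−E₁/kT) / Z = 0.38111/3.1191 = 0.122.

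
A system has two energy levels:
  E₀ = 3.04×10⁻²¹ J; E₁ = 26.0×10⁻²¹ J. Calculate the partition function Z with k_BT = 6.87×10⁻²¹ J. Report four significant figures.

Eᵢ/kT = 0.442504, 3.78457.
Z = Σ e^(−Eᵢ/kT) = e^(−0.442504) + e^(−3.78457) = 0.642426 + 0.0227186 = 0.665145.

Z = 0.6651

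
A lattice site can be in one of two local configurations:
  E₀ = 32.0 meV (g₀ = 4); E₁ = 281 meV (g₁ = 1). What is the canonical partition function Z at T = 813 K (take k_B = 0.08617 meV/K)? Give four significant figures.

k_BT = 0.08617 × 813 K = 70.0562 meV.
Eᵢ/kT = 0.456776, 4.01107.
Z = Σ gᵢe^(−Eᵢ/kT) = 4·e^(−0.456776) + 1·e^(−4.01107) = 2.53329 + 0.0181140 = 2.55140.

Z = 2.551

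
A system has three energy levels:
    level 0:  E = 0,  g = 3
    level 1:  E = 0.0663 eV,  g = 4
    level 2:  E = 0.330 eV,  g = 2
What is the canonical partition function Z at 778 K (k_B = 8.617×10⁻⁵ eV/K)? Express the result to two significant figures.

k_BT = 8.617×10⁻⁵ × 778 K = 0.06704 eV.
Eᵢ/kT = 0, 0.9890, 4.922.
Z = Σ gᵢe^(−Eᵢ/kT) = 3·e^(−0) + 4·e^(−0.9890) + 2·e^(−4.922) = 3.000 + 1.488 + 0.01457 = 4.503.

Z = 4.5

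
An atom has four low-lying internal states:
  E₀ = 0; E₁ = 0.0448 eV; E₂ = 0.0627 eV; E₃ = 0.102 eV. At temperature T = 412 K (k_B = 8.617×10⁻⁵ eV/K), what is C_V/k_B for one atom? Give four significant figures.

k_BT = 8.617×10⁻⁵ × 412 K = 0.0355020 eV.
Eᵢ/kT = 0, 1.26190, 1.76610, 2.87308.
Z = Σ e^(−Eᵢ/kT) = e^(−0) + e^(−1.26190) + e^(−1.76610) + e^(−2.87308) = 1.00000 + 0.283116 + 0.170999 + 0.0565246 = 1.51064.
⟨E⟩ = 0.0193102 eV, ⟨E²⟩ = 0.00121045 eV².
C_V/k_B = (⟨E²⟩ − ⟨E⟩²)/(kT)² = (0.00121045 − 0.000372884)/0.00126039 = 0.6645.

0.6645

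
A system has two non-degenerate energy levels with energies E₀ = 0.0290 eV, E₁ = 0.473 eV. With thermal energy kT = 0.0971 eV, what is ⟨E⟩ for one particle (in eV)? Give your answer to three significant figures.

0.0335 eV

Eᵢ/kT = 0.29866, 4.8713.
Z = Σ e^(−Eᵢ/kT) = e^(−0.29866) + e^(−4.8713) = 0.74181 + 0.0076634 = 0.74947.
⟨E⟩ = Σ Eᵢ e^(−Eᵢ/kT) / Z = (0.0290·0.74181 + 0.473·0.0076634) / 0.74947 = 0.0335 eV.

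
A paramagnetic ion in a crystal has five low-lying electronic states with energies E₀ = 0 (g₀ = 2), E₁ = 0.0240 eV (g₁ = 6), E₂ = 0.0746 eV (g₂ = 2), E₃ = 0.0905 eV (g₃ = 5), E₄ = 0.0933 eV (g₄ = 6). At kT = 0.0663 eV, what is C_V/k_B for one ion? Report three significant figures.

0.296

Eᵢ/kT = 0, 0.36199, 1.1252, 1.3650, 1.4072.
Z = Σ gᵢe^(−Eᵢ/kT) = 2·e^(−0) + 6·e^(−0.36199) + 2·e^(−1.1252) + 5·e^(−1.3650) + 6·e^(−1.4072) = 2.0000 + 4.1777 + 0.64918 + 1.2769 + 1.4690 = 9.5728.
⟨E⟩ = 0.041922 eV, ⟨E²⟩ = 0.0030571 eV².
C_V/k_B = (⟨E²⟩ − ⟨E⟩²)/(kT)² = (0.0030571 − 0.0017575)/0.0043957 = 0.296.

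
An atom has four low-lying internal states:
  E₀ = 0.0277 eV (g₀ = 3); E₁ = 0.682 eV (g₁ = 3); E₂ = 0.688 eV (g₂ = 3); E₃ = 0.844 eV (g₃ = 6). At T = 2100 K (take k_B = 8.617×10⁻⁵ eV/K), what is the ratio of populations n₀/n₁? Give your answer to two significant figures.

37

k_BT = 8.617×10⁻⁵ × 2100 K = 0.1810 eV.
n₀/n₁ = (g₀/g₁) exp[−(E₀−E₁)/kT] = (3/3) × exp(−(-0.6543 eV)/(0.1810 eV)) = (3/3) × exp(3.615) = 37.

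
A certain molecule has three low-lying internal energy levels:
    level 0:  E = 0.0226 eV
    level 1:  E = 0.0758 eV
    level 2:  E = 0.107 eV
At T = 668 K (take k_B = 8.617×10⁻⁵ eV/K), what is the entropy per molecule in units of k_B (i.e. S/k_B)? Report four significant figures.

0.9204

k_BT = 8.617×10⁻⁵ × 668 K = 0.0575616 eV.
Eᵢ/kT = 0.392623, 1.31685, 1.85888.
Z = Σ e^(−Eᵢ/kT) = e^(−0.392623) + e^(−1.31685) + e^(−1.85888) = 0.675283 + 0.267978 + 0.155847 = 1.09911.
⟨E⟩ = Σ EᵢPᵢ = 0.0475382 eV.
S/k_B = ln Z + ⟨E⟩/kT = ln(1.09911) + 0.0475382/0.0575616 = 0.0945008 + 0.825867 = 0.9204.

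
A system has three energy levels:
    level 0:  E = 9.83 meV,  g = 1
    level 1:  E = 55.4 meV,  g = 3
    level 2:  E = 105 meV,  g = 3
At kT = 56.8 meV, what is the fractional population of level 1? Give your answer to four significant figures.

Eᵢ/kT = 0.173063, 0.975352, 1.84859.
Z = Σ gᵢe^(−Eᵢ/kT) = 1·e^(−0.173063) + 3·e^(−0.975352) + 3·e^(−1.84859) = 0.841085 + 1.13118 + 0.472377 = 2.44464.
P₁ = g₁ e^(−E₁/kT) / Z = 1.13118/2.44464 = 0.4627.

0.4627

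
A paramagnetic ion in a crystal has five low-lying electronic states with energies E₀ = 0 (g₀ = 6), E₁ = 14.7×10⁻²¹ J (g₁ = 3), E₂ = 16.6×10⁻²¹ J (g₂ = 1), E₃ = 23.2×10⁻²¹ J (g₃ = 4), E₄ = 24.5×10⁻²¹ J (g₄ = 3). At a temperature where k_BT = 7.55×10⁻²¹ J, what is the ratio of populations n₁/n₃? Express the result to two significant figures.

n₁/n₃ = (g₁/g₃) exp[−(E₁−E₃)/kT] = (3/4) × exp(−(-8.5 ×10⁻²¹ J)/(7.55 ×10⁻²¹ J)) = (3/4) × exp(1.126) = 2.3.

2.3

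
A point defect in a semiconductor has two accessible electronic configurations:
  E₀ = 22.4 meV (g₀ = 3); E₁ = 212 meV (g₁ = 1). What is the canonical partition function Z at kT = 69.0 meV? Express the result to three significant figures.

Z = 2.21

Eᵢ/kT = 0.32464, 3.0725.
Z = Σ gᵢe^(−Eᵢ/kT) = 3·e^(−0.32464) + 1·e^(−3.0725) = 2.1684 + 0.046305 = 2.2147.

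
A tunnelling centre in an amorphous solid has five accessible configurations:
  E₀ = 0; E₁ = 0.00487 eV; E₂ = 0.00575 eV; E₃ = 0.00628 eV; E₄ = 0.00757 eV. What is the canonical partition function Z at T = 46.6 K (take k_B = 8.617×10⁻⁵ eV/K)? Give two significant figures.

Z = 1.9

k_BT = 8.617×10⁻⁵ × 46.6 K = 0.004016 eV.
Eᵢ/kT = 0, 1.213, 1.432, 1.564, 1.885.
Z = Σ e^(−Eᵢ/kT) = e^(−0) + e^(−1.213) + e^(−1.432) + e^(−1.564) + e^(−1.885) = 1.000 + 0.2973 + 0.2388 + 0.2093 + 0.1518 = 1.897.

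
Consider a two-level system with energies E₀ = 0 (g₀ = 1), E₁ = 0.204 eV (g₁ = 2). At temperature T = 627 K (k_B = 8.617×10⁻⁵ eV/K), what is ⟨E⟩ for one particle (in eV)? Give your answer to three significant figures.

0.00894 eV

k_BT = 8.617×10⁻⁵ × 627 K = 0.054029 eV.
Eᵢ/kT = 0, 3.7758.
Z = Σ gᵢe^(−Eᵢ/kT) = 1·e^(−0) + 2·e^(−3.7758) = 1.0000 + 0.045837 = 1.0458.
⟨E⟩ = Σ Eᵢ gᵢe^(−Eᵢ/kT) / Z = (0·1.0000 + 0.204·0.045837) / 1.0458 = 0.00894 eV.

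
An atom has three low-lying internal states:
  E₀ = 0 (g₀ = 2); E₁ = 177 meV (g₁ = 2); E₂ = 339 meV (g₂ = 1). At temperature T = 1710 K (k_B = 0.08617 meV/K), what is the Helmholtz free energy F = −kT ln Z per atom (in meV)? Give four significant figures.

k_BT = 0.08617 × 1710 K = 147.351 meV.
Eᵢ/kT = 0, 1.20121, 2.30063.
Z = Σ gᵢe^(−Eᵢ/kT) = 2·e^(−0) + 2·e^(−1.20121) + 1·e^(−2.30063) = 2.00000 + 0.601660 + 0.100196 = 2.70186.
F = −kT ln Z = −147.351 × ln(2.70186) = −147.351 × 0.993940 = -146.5 meV.

-146.5 meV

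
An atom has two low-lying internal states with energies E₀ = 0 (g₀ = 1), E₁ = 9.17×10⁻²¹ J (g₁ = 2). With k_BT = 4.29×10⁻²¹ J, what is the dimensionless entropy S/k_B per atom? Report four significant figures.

0.6198

Eᵢ/kT = 0, 2.13753.
Z = Σ gᵢe^(−Eᵢ/kT) = 1·e^(−0) + 2·e^(−2.13753) = 1.00000 + 0.235892 = 1.23589.
⟨E⟩ = Σ EᵢPᵢ = 1.75026 ×10⁻²¹ J.
S/k_B = ln Z + ⟨E⟩/kT = ln(1.23589) + 1.75026/4.29 = 0.211791 + 0.407986 = 0.6198.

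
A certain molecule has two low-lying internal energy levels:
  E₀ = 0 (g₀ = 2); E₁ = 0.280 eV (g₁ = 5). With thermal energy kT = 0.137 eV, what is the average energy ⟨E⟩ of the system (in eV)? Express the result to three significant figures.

0.0685 eV

Eᵢ/kT = 0, 2.0438.
Z = Σ gᵢe^(−Eᵢ/kT) = 2·e^(−0) + 5·e^(−2.0438) = 2.0000 + 0.64768 = 2.6477.
⟨E⟩ = Σ Eᵢ gᵢe^(−Eᵢ/kT) / Z = (0·2.0000 + 0.280·0.64768) / 2.6477 = 0.0685 eV.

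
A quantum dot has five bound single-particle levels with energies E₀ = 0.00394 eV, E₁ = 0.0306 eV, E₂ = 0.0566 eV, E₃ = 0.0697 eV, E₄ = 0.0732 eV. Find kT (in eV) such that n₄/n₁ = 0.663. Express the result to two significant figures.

n₄/n₁ = exp[−(E₄−E₁)/kT] = 0.663.
⇒ (E₄−E₁)/kT = ln(1/0.663) = ln(1.508) = 0.4108.
kT = 0.0426 eV / 0.4108 = 0.10 eV.

0.10 eV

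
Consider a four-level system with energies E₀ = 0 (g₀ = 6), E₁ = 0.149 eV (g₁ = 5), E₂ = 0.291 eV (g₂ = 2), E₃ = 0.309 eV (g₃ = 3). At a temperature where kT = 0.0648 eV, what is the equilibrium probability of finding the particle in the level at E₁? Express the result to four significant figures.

0.07659

Eᵢ/kT = 0, 2.29938, 4.49074, 4.76852.
Z = Σ gᵢe^(−Eᵢ/kT) = 6·e^(−0) + 5·e^(−2.29938) + 2·e^(−4.49074) + 3·e^(−4.76852) = 6.00000 + 0.501605 + 0.0224247 + 0.0254788 = 6.54951.
P₁ = g₁ e^(−E₁/kT) / Z = 0.501605/6.54951 = 0.07659.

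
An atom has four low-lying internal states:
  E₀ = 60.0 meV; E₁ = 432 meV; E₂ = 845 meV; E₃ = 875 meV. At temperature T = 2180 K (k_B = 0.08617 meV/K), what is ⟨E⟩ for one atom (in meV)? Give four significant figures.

123.5 meV

k_BT = 0.08617 × 2180 K = 187.851 meV.
Eᵢ/kT = 0.319402, 2.29969, 4.49825, 4.65795.
Z = Σ e^(−Eᵢ/kT) = e^(−0.319402) + e^(−2.29969) + e^(−4.49825) + e^(−4.65795) = 0.726583 + 0.100290 + 0.0111285 + 0.00948589 = 0.847487.
⟨E⟩ = Σ Eᵢ e^(−Eᵢ/kT) / Z = (60.0·0.726583 + 432·0.100290 + 845·0.0111285 + 875·0.00948589) / 0.847487 = 123.5 meV.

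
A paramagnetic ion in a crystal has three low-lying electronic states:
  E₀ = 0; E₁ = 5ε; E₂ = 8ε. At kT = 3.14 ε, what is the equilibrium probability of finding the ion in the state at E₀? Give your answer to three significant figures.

Eᵢ/kT = 0, 1.5924, 2.5478.
Z = Σ e^(−Eᵢ/kT) = e^(−0) + e^(−1.5924) + e^(−2.5478) = 1.0000 + 0.20344 + 0.078254 = 1.2817.
P₀ = e^(−E₀/kT) / Z = 1.0000/1.2817 = 0.780.

0.780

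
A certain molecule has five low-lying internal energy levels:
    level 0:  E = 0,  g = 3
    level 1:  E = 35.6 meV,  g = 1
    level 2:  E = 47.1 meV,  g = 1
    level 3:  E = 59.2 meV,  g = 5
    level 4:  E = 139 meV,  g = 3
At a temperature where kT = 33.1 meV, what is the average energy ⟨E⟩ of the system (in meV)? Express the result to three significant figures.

Eᵢ/kT = 0, 1.0755, 1.4230, 1.7885, 4.1994.
Z = Σ gᵢe^(−Eᵢ/kT) = 3·e^(−0) + 1·e^(−1.0755) + 1·e^(−1.4230) + 5·e^(−1.7885) + 3·e^(−4.1994) = 3.0000 + 0.34113 + 0.24099 + 0.83605 + 0.045014 = 4.4632.
⟨E⟩ = Σ Eᵢ gᵢe^(−Eᵢ/kT) / Z = (0·3.0000 + 35.6·0.34113 + 47.1·0.24099 + 59.2·0.83605 + 139·0.045014) / 4.4632 = 17.8 meV.

17.8 meV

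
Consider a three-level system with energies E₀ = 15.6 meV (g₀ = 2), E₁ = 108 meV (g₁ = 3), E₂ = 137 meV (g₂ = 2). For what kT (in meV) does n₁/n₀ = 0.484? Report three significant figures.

81.7 meV

n₁/n₀ = (g₁/g₀) exp[−(E₁−E₀)/kT] = 0.484.
⇒ (E₁−E₀)/kT = ln((3/2)/0.484) = ln(3.0992) = 1.1311.
kT = 92.4 meV / 1.1311 = 81.7 meV.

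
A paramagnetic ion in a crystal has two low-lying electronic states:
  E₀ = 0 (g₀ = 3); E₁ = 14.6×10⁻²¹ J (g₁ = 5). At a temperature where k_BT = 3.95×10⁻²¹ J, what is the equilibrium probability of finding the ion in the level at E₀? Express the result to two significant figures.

Eᵢ/kT = 0, 3.696.
Z = Σ gᵢe^(−Eᵢ/kT) = 3·e^(−0) + 5·e^(−3.696) = 3.000 + 0.1241 = 3.124.
P₀ = g₀ e^(−E₀/kT) / Z = 3.000/3.124 = 0.96.

0.96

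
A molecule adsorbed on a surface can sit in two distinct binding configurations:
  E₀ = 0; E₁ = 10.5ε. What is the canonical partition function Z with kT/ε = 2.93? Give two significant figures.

Eᵢ/kT = 0, 3.584.
Z = Σ e^(−Eᵢ/kT) = e^(−0) + e^(−3.584) = 1.000 + 0.02776 = 1.028.

Z = 1.0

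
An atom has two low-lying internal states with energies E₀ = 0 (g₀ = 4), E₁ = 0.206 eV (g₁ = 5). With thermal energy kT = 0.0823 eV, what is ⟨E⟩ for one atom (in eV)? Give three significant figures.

0.0191 eV

Eᵢ/kT = 0, 2.5030.
Z = Σ gᵢe^(−Eᵢ/kT) = 4·e^(−0) + 5·e^(−2.5030) = 4.0000 + 0.40920 = 4.4092.
⟨E⟩ = Σ Eᵢ gᵢe^(−Eᵢ/kT) / Z = (0·4.0000 + 0.206·0.40920) / 4.4092 = 0.0191 eV.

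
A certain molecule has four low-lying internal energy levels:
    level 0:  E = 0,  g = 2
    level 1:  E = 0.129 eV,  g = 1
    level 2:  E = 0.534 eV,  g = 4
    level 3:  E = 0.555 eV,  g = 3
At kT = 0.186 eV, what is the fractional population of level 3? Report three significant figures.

0.0527

Eᵢ/kT = 0, 0.69355, 2.8710, 2.9839.
Z = Σ gᵢe^(−Eᵢ/kT) = 2·e^(−0) + 1·e^(−0.69355) + 4·e^(−2.8710) + 3·e^(−2.9839) = 2.0000 + 0.49980 + 0.22657 + 0.15179 = 2.8782.
P₃ = g₃ e^(−E₃/kT) / Z = 0.15179/2.8782 = 0.0527.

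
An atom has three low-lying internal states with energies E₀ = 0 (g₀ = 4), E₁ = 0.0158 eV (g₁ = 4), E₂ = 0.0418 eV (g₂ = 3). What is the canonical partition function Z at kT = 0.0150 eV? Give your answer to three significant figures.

Z = 5.58

Eᵢ/kT = 0, 1.0533, 2.7867.
Z = Σ gᵢe^(−Eᵢ/kT) = 4·e^(−0) + 4·e^(−1.0533) + 3·e^(−2.7867) = 4.0000 + 1.3951 + 0.18487 = 5.5800.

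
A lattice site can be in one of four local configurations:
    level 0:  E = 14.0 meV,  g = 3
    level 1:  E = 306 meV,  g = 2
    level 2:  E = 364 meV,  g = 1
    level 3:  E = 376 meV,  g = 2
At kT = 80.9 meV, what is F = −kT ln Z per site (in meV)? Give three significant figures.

Eᵢ/kT = 0.17305, 3.7824, 4.4994, 4.6477.
Z = Σ gᵢe^(−Eᵢ/kT) = 3·e^(−0.17305) + 2·e^(−3.7824) + 1·e^(−4.4994) + 2·e^(−4.6477) = 2.5233 + 0.045536 + 0.011116 + 0.019167 = 2.5991.
F = −kT ln Z = −80.9 × ln(2.5991) = −80.9 × 0.95517 = -77.3 meV.

-77.3 meV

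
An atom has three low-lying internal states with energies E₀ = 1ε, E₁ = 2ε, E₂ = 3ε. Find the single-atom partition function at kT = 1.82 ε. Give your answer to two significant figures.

Eᵢ/kT = 0.5495, 1.099, 1.648.
Z = Σ e^(−Eᵢ/kT) = e^(−0.5495) + e^(−1.099) + e^(−1.648) = 0.5772 + 0.3332 + 0.1924 = 1.103.

Z = 1.1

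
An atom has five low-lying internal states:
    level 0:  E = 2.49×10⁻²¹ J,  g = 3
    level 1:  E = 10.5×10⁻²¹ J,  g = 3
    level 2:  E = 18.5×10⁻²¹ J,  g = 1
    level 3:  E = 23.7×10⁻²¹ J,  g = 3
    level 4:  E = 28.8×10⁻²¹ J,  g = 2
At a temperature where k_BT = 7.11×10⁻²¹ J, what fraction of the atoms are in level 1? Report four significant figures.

0.2273

Eᵢ/kT = 0.350211, 1.47679, 2.60197, 3.33333, 4.05063.
Z = Σ gᵢe^(−Eᵢ/kT) = 3·e^(−0.350211) + 3·e^(−1.47679) + 1·e^(−2.60197) + 3·e^(−3.33333) + 2·e^(−4.05063) = 2.11362 + 0.685109 + 0.0741274 + 0.107022 + 0.0348228 = 3.01470.
P₁ = g₁ e^(−E₁/kT) / Z = 0.685109/3.01470 = 0.2273.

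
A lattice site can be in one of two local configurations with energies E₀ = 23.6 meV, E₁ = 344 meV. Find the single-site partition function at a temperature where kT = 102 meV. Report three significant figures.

Eᵢ/kT = 0.23137, 3.3725.
Z = Σ e^(−Eᵢ/kT) = e^(−0.23137) + e^(−3.3725) = 0.79345 + 0.034304 = 0.82775.

Z = 0.828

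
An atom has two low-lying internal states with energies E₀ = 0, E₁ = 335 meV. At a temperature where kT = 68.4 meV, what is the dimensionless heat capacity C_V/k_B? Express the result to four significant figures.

0.1764

Eᵢ/kT = 0, 4.89766.
Z = Σ e^(−Eᵢ/kT) = e^(−0) + e^(−4.89766) = 1.00000 + 0.00746403 = 1.00746.
⟨E⟩ = 2.48193 meV, ⟨E²⟩ = 831.448 meV².
C_V/k_B = (⟨E²⟩ − ⟨E⟩²)/(kT)² = (831.448 − 6.15998)/4678.56 = 0.1764.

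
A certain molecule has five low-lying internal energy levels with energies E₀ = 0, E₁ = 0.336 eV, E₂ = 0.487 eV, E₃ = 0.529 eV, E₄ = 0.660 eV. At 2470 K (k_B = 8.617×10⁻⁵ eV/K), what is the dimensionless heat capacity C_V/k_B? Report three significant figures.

k_BT = 8.617×10⁻⁵ × 2470 K = 0.21284 eV.
Eᵢ/kT = 0, 1.5787, 2.2881, 2.4854, 3.1009.
Z = Σ e^(−Eᵢ/kT) = e^(−0) + e^(−1.5787) + e^(−2.2881) + e^(−2.4854) + e^(−3.1009) = 1.0000 + 0.20624 + 0.10146 + 0.083292 + 0.045009 = 1.4360.
⟨E⟩ = 0.13404 eV, ⟨E²⟩ = 0.062856 eV².
C_V/k_B = (⟨E²⟩ − ⟨E⟩²)/(kT)² = (0.062856 − 0.017967)/0.045301 = 0.991.

0.991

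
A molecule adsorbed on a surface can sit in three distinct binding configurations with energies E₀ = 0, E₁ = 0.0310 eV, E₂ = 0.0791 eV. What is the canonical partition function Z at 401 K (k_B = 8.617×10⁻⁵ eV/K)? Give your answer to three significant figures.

Z = 1.51

k_BT = 8.617×10⁻⁵ × 401 K = 0.034554 eV.
Eᵢ/kT = 0, 0.89715, 2.2892.
Z = Σ e^(−Eᵢ/kT) = e^(−0) + e^(−0.89715) + e^(−2.2892) = 1.0000 + 0.40773 + 0.10135 = 1.5091.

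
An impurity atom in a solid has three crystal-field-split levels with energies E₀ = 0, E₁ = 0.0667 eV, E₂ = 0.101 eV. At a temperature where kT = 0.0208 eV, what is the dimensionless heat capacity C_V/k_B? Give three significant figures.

Eᵢ/kT = 0, 3.2067, 4.8558.
Z = Σ e^(−Eᵢ/kT) = e^(−0) + e^(−3.2067) + e^(−4.8558) = 1.0000 + 0.040490 + 0.0077831 = 1.0483.
⟨E⟩ = 0.0033261 eV, ⟨E²⟩ = 0.00024757 eV².
C_V/k_B = (⟨E²⟩ − ⟨E⟩²)/(kT)² = (0.00024757 − 0.000011063)/0.00043264 = 0.547.

0.547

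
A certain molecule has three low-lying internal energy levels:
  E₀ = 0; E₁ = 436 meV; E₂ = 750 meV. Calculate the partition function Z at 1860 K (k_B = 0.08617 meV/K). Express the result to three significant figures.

k_BT = 0.08617 × 1860 K = 160.28 meV.
Eᵢ/kT = 0, 2.7202, 4.6793.
Z = Σ e^(−Eᵢ/kT) = e^(−0) + e^(−2.7202) + e^(−4.6793) = 1.0000 + 0.065862 + 0.0092855 = 1.0751.

Z = 1.08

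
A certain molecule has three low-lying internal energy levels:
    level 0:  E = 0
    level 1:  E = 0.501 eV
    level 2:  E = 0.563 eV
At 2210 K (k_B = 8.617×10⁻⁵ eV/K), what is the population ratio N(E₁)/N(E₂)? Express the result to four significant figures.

1.385

k_BT = 8.617×10⁻⁵ × 2210 K = 0.190436 eV.
n₁/n₂ = exp[−(E₁−E₂)/kT] = exp(−(-0.062 eV)/(0.190436 eV)) = exp(0.325569) = 1.385.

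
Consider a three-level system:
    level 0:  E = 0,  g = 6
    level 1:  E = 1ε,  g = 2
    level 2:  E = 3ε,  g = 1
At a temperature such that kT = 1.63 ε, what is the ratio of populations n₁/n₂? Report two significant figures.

6.8

n₁/n₂ = (g₁/g₂) exp[−(E₁−E₂)/kT] = (2/1) × exp(−(-2ε)/(1.63ε)) = (2/1) × exp(1.227) = 6.8.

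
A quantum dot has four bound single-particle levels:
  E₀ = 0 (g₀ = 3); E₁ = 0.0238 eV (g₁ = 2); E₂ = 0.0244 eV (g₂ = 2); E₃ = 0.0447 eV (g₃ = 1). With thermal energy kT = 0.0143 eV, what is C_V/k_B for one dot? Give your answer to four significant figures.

0.5354

Eᵢ/kT = 0, 1.66434, 1.70629, 3.12587.
Z = Σ gᵢe^(−Eᵢ/kT) = 3·e^(−0) + 2·e^(−1.66434) + 2·e^(−1.70629) + 1·e^(−3.12587) = 3.00000 + 0.378631 + 0.363076 + 0.0438987 = 3.78561.
⟨E⟩ = 0.00523898 eV, ⟨E²⟩ = 0.000136925 eV².
C_V/k_B = (⟨E²⟩ − ⟨E⟩²)/(kT)² = (0.000136925 − 0.0000274469)/0.000204490 = 0.5354.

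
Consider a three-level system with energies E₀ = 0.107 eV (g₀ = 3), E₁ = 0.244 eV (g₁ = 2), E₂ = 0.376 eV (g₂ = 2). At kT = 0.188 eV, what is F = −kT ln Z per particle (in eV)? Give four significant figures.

-0.1734 eV

Eᵢ/kT = 0.569149, 1.29787, 2.00000.
Z = Σ gᵢe^(−Eᵢ/kT) = 3·e^(−0.569149) + 2·e^(−1.29787) + 2·e^(−2.00000) = 1.69802 + 0.546226 + 0.270671 = 2.51492.
F = −kT ln Z = −0.188 × ln(2.51492) = −0.188 × 0.922241 = -0.1734 eV.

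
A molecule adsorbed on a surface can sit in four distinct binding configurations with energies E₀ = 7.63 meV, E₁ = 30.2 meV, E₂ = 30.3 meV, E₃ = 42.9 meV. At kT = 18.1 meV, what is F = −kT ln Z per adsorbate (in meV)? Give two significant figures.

Eᵢ/kT = 0.4215, 1.669, 1.674, 2.370.
Z = Σ e^(−Eᵢ/kT) = e^(−0.4215) + e^(−1.669) + e^(−1.674) + e^(−2.370) = 0.6561 + 0.1884 + 0.1875 + 0.09348 = 1.125.
F = −kT ln Z = −18.1 × ln(1.125) = −18.1 × 0.1178 = -2.1 meV.

-2.1 meV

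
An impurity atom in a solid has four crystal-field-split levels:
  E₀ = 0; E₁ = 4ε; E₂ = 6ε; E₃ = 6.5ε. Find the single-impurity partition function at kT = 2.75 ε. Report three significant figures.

Z = 1.44

Eᵢ/kT = 0, 1.4545, 2.1818, 2.3636.
Z = Σ e^(−Eᵢ/kT) = e^(−0) + e^(−1.4545) + e^(−2.1818) + e^(−2.3636) = 1.0000 + 0.23352 + 0.11284 + 0.094081 = 1.4404.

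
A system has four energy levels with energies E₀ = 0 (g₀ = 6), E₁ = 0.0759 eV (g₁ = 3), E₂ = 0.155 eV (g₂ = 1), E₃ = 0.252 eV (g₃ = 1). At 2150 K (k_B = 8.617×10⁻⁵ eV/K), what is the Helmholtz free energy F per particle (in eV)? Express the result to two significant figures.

k_BT = 8.617×10⁻⁵ × 2150 K = 0.1853 eV.
Eᵢ/kT = 0, 0.4096, 0.8365, 1.360.
Z = Σ gᵢe^(−Eᵢ/kT) = 6·e^(−0) + 3·e^(−0.4096) + 1·e^(−0.8365) + 1·e^(−1.360) = 6.000 + 1.992 + 0.4332 + 0.2567 = 8.682.
F = −kT ln Z = −0.1853 × ln(8.682) = −0.1853 × 2.161 = -0.40 eV.

-0.40 eV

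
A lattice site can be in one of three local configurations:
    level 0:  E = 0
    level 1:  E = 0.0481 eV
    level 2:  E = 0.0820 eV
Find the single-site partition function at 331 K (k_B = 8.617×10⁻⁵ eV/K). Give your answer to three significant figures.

k_BT = 8.617×10⁻⁵ × 331 K = 0.028522 eV.
Eᵢ/kT = 0, 1.6864, 2.8750.
Z = Σ e^(−Eᵢ/kT) = e^(−0) + e^(−1.6864) + e^(−2.8750) = 1.0000 + 0.18518 + 0.056416 = 1.2416.

Z = 1.24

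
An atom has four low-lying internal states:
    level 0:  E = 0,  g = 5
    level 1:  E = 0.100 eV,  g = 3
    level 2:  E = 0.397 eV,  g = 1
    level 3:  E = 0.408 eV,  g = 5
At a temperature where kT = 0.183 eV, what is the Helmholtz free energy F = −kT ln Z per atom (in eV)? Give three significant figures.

-0.366 eV

Eᵢ/kT = 0, 0.54645, 2.1694, 2.2295.
Z = Σ gᵢe^(−Eᵢ/kT) = 5·e^(−0) + 3·e^(−0.54645) + 1·e^(−2.1694) + 5·e^(−2.2295) = 5.0000 + 1.7370 + 0.11425 + 0.53791 = 7.3892.
F = −kT ln Z = −0.183 × ln(7.3892) = −0.183 × 2.0000 = -0.366 eV.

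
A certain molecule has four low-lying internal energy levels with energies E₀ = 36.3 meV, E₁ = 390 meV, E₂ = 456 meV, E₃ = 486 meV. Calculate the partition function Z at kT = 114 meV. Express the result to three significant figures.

Z = 0.792

Eᵢ/kT = 0.31842, 3.4211, 4.0000, 4.2632.
Z = Σ e^(−Eᵢ/kT) = e^(−0.31842) + e^(−3.4211) + e^(−4.0000) + e^(−4.2632) = 0.72730 + 0.032676 + 0.018316 + 0.014077 = 0.79237.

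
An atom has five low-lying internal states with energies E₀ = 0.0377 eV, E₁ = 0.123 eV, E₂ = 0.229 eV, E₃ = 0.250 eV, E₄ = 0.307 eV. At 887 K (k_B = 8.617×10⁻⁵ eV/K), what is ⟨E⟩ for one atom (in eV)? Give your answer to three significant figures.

0.0808 eV

k_BT = 8.617×10⁻⁵ × 887 K = 0.076433 eV.
Eᵢ/kT = 0.49324, 1.6093, 2.9961, 3.2708, 4.0166.
Z = Σ e^(−Eᵢ/kT) = e^(−0.49324) + e^(−1.6093) + e^(−2.9961) + e^(−3.2708) + e^(−4.0166) = 0.61064 + 0.20003 + 0.049982 + 0.037976 + 0.018014 = 0.91664.
⟨E⟩ = Σ Eᵢ e^(−Eᵢ/kT) / Z = (0.0377·0.61064 + 0.123·0.20003 + 0.229·0.049982 + 0.250·0.037976 + 0.307·0.018014) / 0.91664 = 0.0808 eV.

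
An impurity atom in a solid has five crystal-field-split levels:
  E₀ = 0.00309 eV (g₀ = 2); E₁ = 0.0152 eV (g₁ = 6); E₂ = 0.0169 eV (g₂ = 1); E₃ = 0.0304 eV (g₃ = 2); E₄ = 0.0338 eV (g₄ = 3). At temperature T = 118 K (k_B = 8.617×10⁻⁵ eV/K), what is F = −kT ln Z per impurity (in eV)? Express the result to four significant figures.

-0.01189 eV

k_BT = 8.617×10⁻⁵ × 118 K = 0.0101681 eV.
Eᵢ/kT = 0.303892, 1.49487, 1.66206, 2.98974, 3.32412.
Z = Σ gᵢe^(−Eᵢ/kT) = 2·e^(−0.303892) + 6·e^(−1.49487) + 1·e^(−1.66206) + 2·e^(−2.98974) + 3·e^(−3.32412) = 1.47588 + 1.34567 + 0.189748 + 0.100601 + 0.108013 = 3.21991.
F = −kT ln Z = −0.0101681 × ln(3.21991) = −0.0101681 × 1.16935 = -0.01189 eV.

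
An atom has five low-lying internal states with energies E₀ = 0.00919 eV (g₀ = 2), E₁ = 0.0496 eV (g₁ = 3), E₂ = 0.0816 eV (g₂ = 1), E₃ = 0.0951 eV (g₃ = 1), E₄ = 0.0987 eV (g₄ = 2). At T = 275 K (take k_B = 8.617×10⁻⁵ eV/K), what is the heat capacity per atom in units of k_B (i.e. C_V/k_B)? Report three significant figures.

k_BT = 8.617×10⁻⁵ × 275 K = 0.023697 eV.
Eᵢ/kT = 0.38781, 2.0931, 3.4435, 4.0132, 4.1651.
Z = Σ gᵢe^(−Eᵢ/kT) = 2·e^(−0.38781) + 3·e^(−2.0931) + 1·e^(−3.4435) + 1·e^(−4.0132) + 2·e^(−4.1651) = 1.3571 + 0.36991 + 0.031953 + 0.018075 + 0.031056 = 1.8081.
⟨E⟩ = 0.021133 eV, ⟨E²⟩ = 0.00094211 eV².
C_V/k_B = (⟨E²⟩ − ⟨E⟩²)/(kT)² = (0.00094211 − 0.00044660)/0.00056155 = 0.882.

0.882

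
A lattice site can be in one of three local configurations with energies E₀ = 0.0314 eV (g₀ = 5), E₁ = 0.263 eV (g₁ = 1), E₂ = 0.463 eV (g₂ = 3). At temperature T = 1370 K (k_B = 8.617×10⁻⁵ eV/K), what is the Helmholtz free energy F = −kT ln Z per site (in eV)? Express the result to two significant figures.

k_BT = 8.617×10⁻⁵ × 1370 K = 0.1181 eV.
Eᵢ/kT = 0.2659, 2.227, 3.920.
Z = Σ gᵢe^(−Eᵢ/kT) = 5·e^(−0.2659) + 1·e^(−2.227) + 3·e^(−3.920) = 3.833 + 0.1079 + 0.05952 = 4.000.
F = −kT ln Z = −0.1181 × ln(4.000) = −0.1181 × 1.386 = -0.16 eV.

-0.16 eV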